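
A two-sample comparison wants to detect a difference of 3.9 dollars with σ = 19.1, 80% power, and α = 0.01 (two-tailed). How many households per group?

n per group = 2(z_α/2 + z_β)²σ²/d² = 2×(2.576 + 0.84)²×19.1²/3.9² = 559.8 → n = 560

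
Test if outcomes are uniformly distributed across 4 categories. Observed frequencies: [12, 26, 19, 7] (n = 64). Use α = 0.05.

Expected = 16 each. χ² = Σ(O-E)²/E = 12.875. df = 3, critical value = 7.815. Reject H₀.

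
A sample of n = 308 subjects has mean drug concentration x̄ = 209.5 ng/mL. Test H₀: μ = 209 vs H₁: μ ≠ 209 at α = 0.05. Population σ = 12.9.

z = (x̄ - μ₀)/(σ/√n) = (209.5 - 209)/(12.9/√308) = 0.68. Critical value: ±1.96. Since |0.68| ≤ 1.96, Fail to reject H₀.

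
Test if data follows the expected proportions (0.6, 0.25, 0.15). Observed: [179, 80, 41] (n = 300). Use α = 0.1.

Expected: [180.0, 75.0, 45.0]. χ² = 0.694. df = 2, critical = 4.605. Fail to reject H₀.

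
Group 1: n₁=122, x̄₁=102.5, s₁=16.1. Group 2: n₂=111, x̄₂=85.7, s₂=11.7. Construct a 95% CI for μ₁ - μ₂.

Difference = 16.8. SE = √(16.1²/122 + 11.7²/111) = 1.832. CI = (13.21, 20.39)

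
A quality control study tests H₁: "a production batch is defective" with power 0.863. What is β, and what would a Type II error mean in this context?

β = 1 - power = 1 - 0.863 = 0.137. A Type II error is failing to reject H₀ when H₀ is false (false negative) — here, failing to conclude that a production batch is defective when in fact it is true. Consequence: shipping a defective batch — faulty products reach customers.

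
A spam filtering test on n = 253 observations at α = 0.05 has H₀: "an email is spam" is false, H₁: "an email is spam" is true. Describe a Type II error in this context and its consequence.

Type II error: failing to reject H₀ when it is false — concluding that an email is spam is not supported when in fact it is. Consequence: a spam email lands in the inbox.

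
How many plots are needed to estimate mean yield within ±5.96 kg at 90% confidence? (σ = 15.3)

n = (z*σ/E)² = (1.645×15.3/5.96)² = 17.8 → n = 18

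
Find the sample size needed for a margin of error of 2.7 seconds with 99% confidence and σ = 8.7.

n = (z*σ/E)² = (2.576×8.7/2.7)² = 68.9 → n = 69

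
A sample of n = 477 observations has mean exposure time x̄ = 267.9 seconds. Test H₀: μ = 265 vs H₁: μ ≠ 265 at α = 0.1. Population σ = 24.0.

z = (x̄ - μ₀)/(σ/√n) = (267.9 - 265)/(24.0/√477) = 2.639. Critical value: ±1.645. Since |2.639| > 1.645, Reject H₀.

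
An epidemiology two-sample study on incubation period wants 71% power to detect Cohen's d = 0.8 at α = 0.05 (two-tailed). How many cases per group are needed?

z_{α/2} = 1.96, z_β = Φ⁻¹(0.71) = 0.553. For large effect (d = 0.8): n per group = 2(z_{α/2} + z_β)²/d² = 2(1.96 + 0.553)²/0.8² = 19.7 → 20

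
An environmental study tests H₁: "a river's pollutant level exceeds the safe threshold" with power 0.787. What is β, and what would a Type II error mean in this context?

β = 1 - power = 1 - 0.787 = 0.213. A Type II error is failing to reject H₀ when H₀ is false (false negative) — here, failing to conclude that a river's pollutant level exceeds the safe threshold when in fact it is true. Consequence: allowing unsafe pollution to continue.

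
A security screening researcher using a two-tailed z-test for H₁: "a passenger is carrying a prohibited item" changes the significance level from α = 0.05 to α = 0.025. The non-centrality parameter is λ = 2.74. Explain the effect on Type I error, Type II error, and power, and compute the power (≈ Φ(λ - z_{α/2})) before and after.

Decreasing α from 0.05 to 0.025:
• Type I error rate decreases (α is the Type I rate by definition).
• Critical value moves from z_{α/2} = 1.96 to 2.241, so power = Φ(λ - z_{α/2}) goes from Φ(2.74 - 1.96) = 0.782 to Φ(2.74 - 2.241) = 0.691.
• Type II error rate β = 1 - power therefore increases (0.218 → 0.309).
Appropriate when false positives are costly — here, detaining an innocent passenger — delay and inconvenience.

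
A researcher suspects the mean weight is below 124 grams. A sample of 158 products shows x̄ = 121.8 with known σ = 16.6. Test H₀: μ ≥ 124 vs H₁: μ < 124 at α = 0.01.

z = -1.666. Critical value: -2.33. Fail to reject H₀.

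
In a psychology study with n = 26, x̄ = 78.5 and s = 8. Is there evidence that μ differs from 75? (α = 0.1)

t = (x̄ - μ₀)/(s/√n) = (78.5 - 75)/(8/√26) = 2.231. df = 25, critical t = ±1.708. Reject H₀.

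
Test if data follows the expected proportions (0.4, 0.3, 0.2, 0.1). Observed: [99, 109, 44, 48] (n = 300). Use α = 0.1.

Expected: [120.0, 90.0, 60.0, 30.0]. χ² = 22.753. df = 3, critical = 6.251. Reject H₀.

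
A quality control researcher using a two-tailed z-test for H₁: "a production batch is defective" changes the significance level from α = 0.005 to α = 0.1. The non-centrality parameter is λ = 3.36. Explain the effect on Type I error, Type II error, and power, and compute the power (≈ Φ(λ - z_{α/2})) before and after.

Increasing α from 0.005 to 0.1:
• Type I error rate increases (α is the Type I rate by definition).
• Critical value moves from z_{α/2} = 2.807 to 1.645, so power = Φ(λ - z_{α/2}) goes from Φ(3.36 - 2.807) = 0.71 to Φ(3.36 - 1.645) = 0.957.
• Type II error rate β = 1 - power therefore decreases (0.29 → 0.043).
Appropriate when false negatives are costly — here, shipping a defective batch — faulty products reach customers.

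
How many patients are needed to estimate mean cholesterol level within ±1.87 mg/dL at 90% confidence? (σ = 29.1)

n = (z*σ/E)² = (1.645×29.1/1.87)² = 655.3 → n = 656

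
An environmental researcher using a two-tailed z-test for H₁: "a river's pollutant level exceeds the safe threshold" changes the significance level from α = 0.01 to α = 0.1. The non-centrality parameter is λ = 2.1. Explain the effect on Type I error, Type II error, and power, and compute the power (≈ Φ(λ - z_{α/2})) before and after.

Increasing α from 0.01 to 0.1:
• Type I error rate increases (α is the Type I rate by definition).
• Critical value moves from z_{α/2} = 2.576 to 1.645, so power = Φ(λ - z_{α/2}) goes from Φ(2.1 - 2.576) = 0.317 to Φ(2.1 - 1.645) = 0.675.
• Type II error rate β = 1 - power therefore decreases (0.683 → 0.325).
Appropriate when false negatives are costly — here, allowing unsafe pollution to continue.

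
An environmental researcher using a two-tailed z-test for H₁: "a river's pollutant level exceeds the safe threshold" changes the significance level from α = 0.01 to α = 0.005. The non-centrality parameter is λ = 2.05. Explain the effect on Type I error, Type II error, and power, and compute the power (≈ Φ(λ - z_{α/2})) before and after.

Decreasing α from 0.01 to 0.005:
• Type I error rate decreases (α is the Type I rate by definition).
• Critical value moves from z_{α/2} = 2.576 to 2.807, so power = Φ(λ - z_{α/2}) goes from Φ(2.05 - 2.576) = 0.299 to Φ(2.05 - 2.807) = 0.225.
• Type II error rate β = 1 - power therefore increases (0.701 → 0.775).
Appropriate when false positives are costly — here, shutting down a compliant factory unnecessarily.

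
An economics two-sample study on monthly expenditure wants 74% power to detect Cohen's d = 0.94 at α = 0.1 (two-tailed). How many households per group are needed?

z_{α/2} = 1.645, z_β = Φ⁻¹(0.74) = 0.643. For large effect (d = 0.94): n per group = 2(z_{α/2} + z_β)²/d² = 2(1.645 + 0.643)²/0.94² = 11.8 → 12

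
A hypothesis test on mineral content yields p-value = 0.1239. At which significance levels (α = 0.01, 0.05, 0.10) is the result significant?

p = 0.1239. Not significant at any of the given levels.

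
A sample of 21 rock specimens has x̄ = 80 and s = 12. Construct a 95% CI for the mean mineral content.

CI = x̄ ± t*(s/√n) = 80 ± 2.086(12/√21) = (74.54, 85.46)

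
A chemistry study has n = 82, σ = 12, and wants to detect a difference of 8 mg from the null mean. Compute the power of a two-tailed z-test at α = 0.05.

SE = σ/√n = 12/√82 = 1.325. Non-centrality λ = d/SE = 8/1.325 = 6.037. Power ≈ Φ(λ - z_{α/2}) = Φ(6.037 - 1.96) = Φ(4.077) = 1.0.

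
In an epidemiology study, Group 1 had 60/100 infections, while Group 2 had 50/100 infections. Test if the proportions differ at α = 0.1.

p̂₁ = 0.6, p̂₂ = 0.5, pooled p̂ = 0.55. z = 1.421. Critical: ±1.645. Fail to reject H₀.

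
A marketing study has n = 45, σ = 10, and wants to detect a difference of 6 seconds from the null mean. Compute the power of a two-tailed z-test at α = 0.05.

SE = σ/√n = 10/√45 = 1.491. Non-centrality λ = d/SE = 6/1.491 = 4.025. Power ≈ Φ(λ - z_{α/2}) = Φ(4.025 - 1.96) = Φ(2.065) = 0.981.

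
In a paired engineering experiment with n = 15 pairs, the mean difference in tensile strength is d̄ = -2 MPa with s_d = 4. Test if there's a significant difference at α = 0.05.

t = d̄/(s_d/√n) = -2/(4/√15) = -1.936. df = 14, critical t = ±2.145. Fail to reject H₀.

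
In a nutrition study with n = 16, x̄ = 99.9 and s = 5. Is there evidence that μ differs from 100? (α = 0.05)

t = (x̄ - μ₀)/(s/√n) = (99.9 - 100)/(5/√16) = -0.08. df = 15, critical t = ±2.131. Fail to reject H₀.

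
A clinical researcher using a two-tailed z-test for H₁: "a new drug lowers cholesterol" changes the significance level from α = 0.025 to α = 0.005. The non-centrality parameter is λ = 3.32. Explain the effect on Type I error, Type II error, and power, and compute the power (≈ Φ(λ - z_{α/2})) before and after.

Decreasing α from 0.025 to 0.005:
• Type I error rate decreases (α is the Type I rate by definition).
• Critical value moves from z_{α/2} = 2.241 to 2.807, so power = Φ(λ - z_{α/2}) goes from Φ(3.32 - 2.241) = 0.86 to Φ(3.32 - 2.807) = 0.696.
• Type II error rate β = 1 - power therefore increases (0.14 → 0.304).
Appropriate when false positives are costly — here, approving an ineffective drug — patients take a useless medication and may skip effective alternatives.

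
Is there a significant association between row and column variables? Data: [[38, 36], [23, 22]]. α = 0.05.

χ² = 0.001. df = 1, critical = 3.841. Fail to reject H₀. No evidence of dependence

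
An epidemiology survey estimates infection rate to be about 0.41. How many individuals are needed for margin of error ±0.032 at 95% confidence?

n = z²p(1-p)/E² = 1.96²×0.41×0.59/0.032² = 907.5 → n = 908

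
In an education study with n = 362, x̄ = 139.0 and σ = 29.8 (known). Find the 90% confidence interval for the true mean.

CI = x̄ ± z*(σ/√n) = 139.0 ± 1.645(29.8/√362) = 139.0 ± 2.58 = (136.42, 141.58)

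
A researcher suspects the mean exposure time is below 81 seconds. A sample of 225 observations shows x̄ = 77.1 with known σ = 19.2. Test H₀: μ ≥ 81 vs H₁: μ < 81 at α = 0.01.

z = -3.047. Critical value: -2.33. Reject H₀.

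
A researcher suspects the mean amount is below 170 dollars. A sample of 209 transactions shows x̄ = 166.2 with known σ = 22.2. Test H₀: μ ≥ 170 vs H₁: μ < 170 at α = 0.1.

z = -2.475. Critical value: -1.28. Reject H₀.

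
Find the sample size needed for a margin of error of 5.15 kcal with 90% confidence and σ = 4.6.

n = (z*σ/E)² = (1.645×4.6/5.15)² = 2.2 → n = 3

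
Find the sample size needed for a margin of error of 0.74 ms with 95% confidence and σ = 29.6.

n = (z*σ/E)² = (1.96×29.6/0.74)² = 6146.6 → n = 6147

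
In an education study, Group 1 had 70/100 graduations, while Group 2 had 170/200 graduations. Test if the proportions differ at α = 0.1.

p̂₁ = 0.7, p̂₂ = 0.85, pooled p̂ = 0.8. z = -3.062. Critical: ±1.645. Reject H₀.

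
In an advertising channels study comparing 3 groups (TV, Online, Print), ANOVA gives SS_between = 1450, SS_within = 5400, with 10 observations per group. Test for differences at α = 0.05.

df_between = 2, df_within = 27. F = MS_between/MS_within = 725.0/200.0 = 3.625. F_crit ≈ 3.354. Reject H₀. At least one mean differs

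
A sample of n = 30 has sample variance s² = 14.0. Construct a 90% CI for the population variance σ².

df = 29. χ²_{0.05} = 42.557, χ²_{0.95} = 17.708. CI for σ² = ((n-1)s²/χ²_{α/2}, (n-1)s²/χ²_{1-α/2}) = (29·14.0/42.557, 29·14.0/17.708) = (9.54, 22.93)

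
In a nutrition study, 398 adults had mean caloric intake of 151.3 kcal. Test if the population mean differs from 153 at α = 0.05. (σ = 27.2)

z = (x̄ - μ₀)/(σ/√n) = (151.3 - 153)/(27.2/√398) = -1.247. Critical value: ±1.96. Since |-1.247| ≤ 1.96, Fail to reject H₀.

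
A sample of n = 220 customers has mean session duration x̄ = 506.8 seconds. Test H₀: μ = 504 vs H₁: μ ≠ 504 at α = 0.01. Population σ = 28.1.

z = (x̄ - μ₀)/(σ/√n) = (506.8 - 504)/(28.1/√220) = 1.478. Critical value: ±2.576. Since |1.478| ≤ 2.576, Fail to reject H₀.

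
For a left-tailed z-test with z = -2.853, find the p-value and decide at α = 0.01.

p = P(Z < -2.853) = Φ(-2.853) ≈ 0.0022. Since p < 0.01, reject H₀ (significant) at α = 0.01.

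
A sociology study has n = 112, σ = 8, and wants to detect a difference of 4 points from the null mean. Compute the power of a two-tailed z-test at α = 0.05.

SE = σ/√n = 8/√112 = 0.756. Non-centrality λ = d/SE = 4/0.756 = 5.292. Power ≈ Φ(λ - z_{α/2}) = Φ(5.292 - 1.96) = Φ(3.332) = 1.0.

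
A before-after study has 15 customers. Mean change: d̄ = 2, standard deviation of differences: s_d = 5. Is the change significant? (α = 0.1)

t = d̄/(s_d/√n) = 2/(5/√15) = 1.549. df = 14, critical t = ±1.761. Fail to reject H₀.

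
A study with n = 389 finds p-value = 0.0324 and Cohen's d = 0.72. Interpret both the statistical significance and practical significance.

Statistically significant (p = 0.0324 < 0.05). Cohen's d = 0.72 indicates a medium effect size. Both statistical and practical significance should be considered.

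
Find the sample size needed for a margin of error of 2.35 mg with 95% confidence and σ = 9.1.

n = (z*σ/E)² = (1.96×9.1/2.35)² = 57.6 → n = 58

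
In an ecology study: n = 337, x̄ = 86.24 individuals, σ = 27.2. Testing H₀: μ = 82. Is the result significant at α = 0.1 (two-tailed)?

z = (86.24 - 82)/(27.2/√337) = 2.862. Since |z| > 1.645, significant at α = 0.1.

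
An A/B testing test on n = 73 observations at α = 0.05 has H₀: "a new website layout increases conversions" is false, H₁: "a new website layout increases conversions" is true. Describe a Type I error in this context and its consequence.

Type I error: rejecting H₀ when it is true — concluding that a new website layout increases conversions when in fact it is not. Consequence: rolling out a layout that doesn't actually help — wasted engineering effort.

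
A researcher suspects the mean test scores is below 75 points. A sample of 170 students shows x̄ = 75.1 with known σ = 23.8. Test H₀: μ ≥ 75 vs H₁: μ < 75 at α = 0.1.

z = 0.055. Critical value: -1.28. Fail to reject H₀.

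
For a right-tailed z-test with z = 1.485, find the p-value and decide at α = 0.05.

p = P(Z > 1.485) = 1 - Φ(1.485) ≈ 0.0688. Since p ≥ 0.05, fail to reject H₀ (not significant) at α = 0.05.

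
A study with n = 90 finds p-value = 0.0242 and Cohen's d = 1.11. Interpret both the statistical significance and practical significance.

Statistically significant (p = 0.0242 < 0.05). Cohen's d = 1.11 indicates a large effect size. Both statistical and practical significance should be considered.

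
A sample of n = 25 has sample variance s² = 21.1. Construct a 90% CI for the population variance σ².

df = 24. χ²_{0.05} = 36.415, χ²_{0.95} = 13.848. CI for σ² = ((n-1)s²/χ²_{α/2}, (n-1)s²/χ²_{1-α/2}) = (24·21.1/36.415, 24·21.1/13.848) = (13.91, 36.57)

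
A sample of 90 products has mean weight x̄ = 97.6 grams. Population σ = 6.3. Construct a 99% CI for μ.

CI = x̄ ± z*(σ/√n) = 97.6 ± 2.576(6.3/√90) = 97.6 ± 1.71 = (95.89, 99.31)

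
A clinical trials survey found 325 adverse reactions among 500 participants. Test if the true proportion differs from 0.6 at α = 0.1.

p̂ = 0.65, p₀ = 0.6. z = (p̂ - p₀)/√(p₀(1-p₀)/n) = 2.282. Critical: ±1.645. Reject H₀.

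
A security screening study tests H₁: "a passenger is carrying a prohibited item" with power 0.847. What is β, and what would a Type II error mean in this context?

β = 1 - power = 1 - 0.847 = 0.153. A Type II error is failing to reject H₀ when H₀ is false (false negative) — here, failing to conclude that a passenger is carrying a prohibited item when in fact it is true. Consequence: letting a prohibited item through — security breach.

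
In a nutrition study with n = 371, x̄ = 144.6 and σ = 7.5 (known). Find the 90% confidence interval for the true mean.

CI = x̄ ± z*(σ/√n) = 144.6 ± 1.645(7.5/√371) = 144.6 ± 0.64 = (143.96, 145.24)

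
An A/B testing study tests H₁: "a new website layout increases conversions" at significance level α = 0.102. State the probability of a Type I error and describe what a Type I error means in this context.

P(Type I error) = α = 0.102. A Type I error is rejecting H₀ when H₀ is actually true (false positive) — here, concluding that a new website layout increases conversions when in fact this is not the case. Consequence: rolling out a layout that doesn't actually help — wasted engineering effort.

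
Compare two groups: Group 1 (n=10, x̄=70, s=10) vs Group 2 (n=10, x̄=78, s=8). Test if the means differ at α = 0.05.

Pooled sp = 9.06. t = -1.975, df = 18. Critical t = ±2.101. Fail to reject H₀.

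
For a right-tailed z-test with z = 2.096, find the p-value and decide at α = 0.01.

p = P(Z > 2.096) = 1 - Φ(2.096) ≈ 0.018. Since p ≥ 0.01, fail to reject H₀ (not significant) at α = 0.01.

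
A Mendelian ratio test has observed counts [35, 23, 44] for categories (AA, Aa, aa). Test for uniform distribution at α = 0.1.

Expected = 34 each. χ² = Σ(O-E)²/E = 6.529. df = 2, critical value = 4.605. Reject H₀.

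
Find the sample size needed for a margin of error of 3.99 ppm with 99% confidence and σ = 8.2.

n = (z*σ/E)² = (2.576×8.2/3.99)² = 28.03 → n = 29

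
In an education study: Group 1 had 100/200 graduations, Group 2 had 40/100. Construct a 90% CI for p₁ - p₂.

p̂₁ = 0.5, p̂₂ = 0.4. Difference = 0.1. CI = (0.001, 0.199)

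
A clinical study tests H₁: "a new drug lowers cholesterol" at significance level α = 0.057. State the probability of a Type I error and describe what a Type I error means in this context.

P(Type I error) = α = 0.057. A Type I error is rejecting H₀ when H₀ is actually true (false positive) — here, concluding that a new drug lowers cholesterol when in fact this is not the case. Consequence: approving an ineffective drug — patients take a useless medication and may skip effective alternatives.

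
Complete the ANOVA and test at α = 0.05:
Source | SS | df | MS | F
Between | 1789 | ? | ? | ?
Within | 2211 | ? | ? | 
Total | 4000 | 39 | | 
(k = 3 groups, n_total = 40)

df_between = 2, df_within = 37. MS_between = 894.5, MS_within = 59.76. F = 14.969, F_crit ≈ 3.252. Reject H₀.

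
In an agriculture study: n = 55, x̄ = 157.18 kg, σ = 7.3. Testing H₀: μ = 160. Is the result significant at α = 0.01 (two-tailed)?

z = (157.18 - 160)/(7.3/√55) = -2.865. Since |z| > 2.576, significant at α = 0.01.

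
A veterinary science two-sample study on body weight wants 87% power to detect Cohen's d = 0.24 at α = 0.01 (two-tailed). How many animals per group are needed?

z_{α/2} = 2.576, z_β = Φ⁻¹(0.87) = 1.126. For small effect (d = 0.24): n per group = 2(z_{α/2} + z_β)²/d² = 2(2.576 + 1.126)²/0.24² = 475.9 → 476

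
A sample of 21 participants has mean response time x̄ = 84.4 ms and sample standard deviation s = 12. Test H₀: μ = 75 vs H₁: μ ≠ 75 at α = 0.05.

t = (x̄ - μ₀)/(s/√n) = (84.4 - 75)/(12/√21) = 3.59. df = 20, critical t = ±2.086. Reject H₀.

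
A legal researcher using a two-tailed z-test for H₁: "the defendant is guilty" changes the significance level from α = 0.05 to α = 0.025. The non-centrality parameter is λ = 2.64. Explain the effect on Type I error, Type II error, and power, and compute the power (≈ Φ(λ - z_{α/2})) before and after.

Decreasing α from 0.05 to 0.025:
• Type I error rate decreases (α is the Type I rate by definition).
• Critical value moves from z_{α/2} = 1.96 to 2.241, so power = Φ(λ - z_{α/2}) goes from Φ(2.64 - 1.96) = 0.752 to Φ(2.64 - 2.241) = 0.655.
• Type II error rate β = 1 - power therefore increases (0.248 → 0.345).
Appropriate when false positives are costly — here, convicting an innocent person.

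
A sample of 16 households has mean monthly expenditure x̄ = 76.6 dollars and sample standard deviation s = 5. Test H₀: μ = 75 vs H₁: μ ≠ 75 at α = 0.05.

t = (x̄ - μ₀)/(s/√n) = (76.6 - 75)/(5/√16) = 1.28. df = 15, critical t = ±2.131. Fail to reject H₀.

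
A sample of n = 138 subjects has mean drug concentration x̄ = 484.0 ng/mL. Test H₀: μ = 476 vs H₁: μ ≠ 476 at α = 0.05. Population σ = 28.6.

z = (x̄ - μ₀)/(σ/√n) = (484.0 - 476)/(28.6/√138) = 3.286. Critical value: ±1.96. Since |3.286| > 1.96, Reject H₀.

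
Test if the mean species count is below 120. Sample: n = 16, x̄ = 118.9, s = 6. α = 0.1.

t = (118.9 - 120)/(6/√16) = -0.733, df = 15. Critical t = -1.341. Fail to reject H₀.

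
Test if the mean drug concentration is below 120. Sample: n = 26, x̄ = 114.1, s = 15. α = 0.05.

t = (114.1 - 120)/(15/√26) = -2.006, df = 25. Critical t = -1.708. Reject H₀.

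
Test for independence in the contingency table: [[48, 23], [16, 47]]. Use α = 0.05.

χ² = 23.836. df = 1, critical = 3.841. Reject H₀. Variables are dependent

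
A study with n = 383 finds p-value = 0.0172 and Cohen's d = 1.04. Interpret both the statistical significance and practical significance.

Statistically significant (p = 0.0172 < 0.05). Cohen's d = 1.04 indicates a large effect size. Both statistical and practical significance should be considered.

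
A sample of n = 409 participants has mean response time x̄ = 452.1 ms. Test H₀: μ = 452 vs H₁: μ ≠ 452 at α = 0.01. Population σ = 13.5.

z = (x̄ - μ₀)/(σ/√n) = (452.1 - 452)/(13.5/√409) = 0.15. Critical value: ±2.576. Since |0.15| ≤ 2.576, Fail to reject H₀.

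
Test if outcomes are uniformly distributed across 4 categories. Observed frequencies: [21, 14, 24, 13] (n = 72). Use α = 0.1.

Expected = 18 each. χ² = Σ(O-E)²/E = 4.778. df = 3, critical value = 6.251. Fail to reject H₀.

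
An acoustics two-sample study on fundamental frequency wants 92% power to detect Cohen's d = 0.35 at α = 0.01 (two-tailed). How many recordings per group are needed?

z_{α/2} = 2.576, z_β = Φ⁻¹(0.92) = 1.405. For small effect (d = 0.35): n per group = 2(z_{α/2} + z_β)²/d² = 2(2.576 + 1.405)²/0.35² = 258.7 → 259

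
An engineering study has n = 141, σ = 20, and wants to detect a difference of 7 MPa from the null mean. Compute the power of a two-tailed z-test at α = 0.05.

SE = σ/√n = 20/√141 = 1.684. Non-centrality λ = d/SE = 7/1.684 = 4.156. Power ≈ Φ(λ - z_{α/2}) = Φ(4.156 - 1.96) = Φ(2.196) = 0.986.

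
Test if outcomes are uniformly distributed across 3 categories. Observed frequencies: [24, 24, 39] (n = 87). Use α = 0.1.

Expected = 29 each. χ² = Σ(O-E)²/E = 5.172. df = 2, critical value = 4.605. Reject H₀.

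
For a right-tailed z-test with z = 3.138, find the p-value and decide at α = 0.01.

p = P(Z > 3.138) = 1 - Φ(3.138) ≈ 0.0009. Since p < 0.01, reject H₀ (significant) at α = 0.01.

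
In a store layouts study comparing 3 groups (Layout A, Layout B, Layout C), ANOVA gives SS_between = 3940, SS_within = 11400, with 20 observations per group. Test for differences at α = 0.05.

df_between = 2, df_within = 57. F = MS_between/MS_within = 1970.0/200.0 = 9.85. F_crit ≈ 3.159. Reject H₀. At least one mean differs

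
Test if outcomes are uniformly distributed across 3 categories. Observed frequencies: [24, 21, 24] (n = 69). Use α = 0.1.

Expected = 23 each. χ² = Σ(O-E)²/E = 0.261. df = 2, critical value = 4.605. Fail to reject H₀.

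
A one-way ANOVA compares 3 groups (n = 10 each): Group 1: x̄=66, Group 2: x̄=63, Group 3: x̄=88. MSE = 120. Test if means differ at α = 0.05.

Grand mean = 72.33. SS_between = 3726.67, MS_between = 1863.33. F = 15.528, F_crit ≈ 3.354. Reject H₀.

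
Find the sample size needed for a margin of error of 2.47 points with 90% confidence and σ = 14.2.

n = (z*σ/E)² = (1.645×14.2/2.47)² = 89.4 → n = 90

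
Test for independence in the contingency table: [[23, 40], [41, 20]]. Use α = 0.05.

χ² = 11.7. df = 1, critical = 3.841. Reject H₀. Variables are dependent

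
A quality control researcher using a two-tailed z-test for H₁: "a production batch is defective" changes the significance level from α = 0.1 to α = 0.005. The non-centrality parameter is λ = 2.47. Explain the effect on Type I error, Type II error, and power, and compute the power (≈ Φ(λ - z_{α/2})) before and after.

Decreasing α from 0.1 to 0.005:
• Type I error rate decreases (α is the Type I rate by definition).
• Critical value moves from z_{α/2} = 1.645 to 2.807, so power = Φ(λ - z_{α/2}) goes from Φ(2.47 - 1.645) = 0.795 to Φ(2.47 - 2.807) = 0.368.
• Type II error rate β = 1 - power therefore increases (0.205 → 0.632).
Appropriate when false positives are costly — here, scrapping a good batch — wasted material and cost for no reason.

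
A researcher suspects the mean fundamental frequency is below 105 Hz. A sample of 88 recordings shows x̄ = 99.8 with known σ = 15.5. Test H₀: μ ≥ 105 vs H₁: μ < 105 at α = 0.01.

z = -3.147. Critical value: -2.33. Reject H₀.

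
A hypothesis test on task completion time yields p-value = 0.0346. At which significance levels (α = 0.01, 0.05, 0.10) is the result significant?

p = 0.0346. Significant at: α = 0.05, 0.1.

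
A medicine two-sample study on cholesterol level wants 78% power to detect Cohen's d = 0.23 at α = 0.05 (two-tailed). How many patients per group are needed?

z_{α/2} = 1.96, z_β = Φ⁻¹(0.78) = 0.772. For small effect (d = 0.23): n per group = 2(z_{α/2} + z_β)²/d² = 2(1.96 + 0.772)²/0.23² = 282.2 → 283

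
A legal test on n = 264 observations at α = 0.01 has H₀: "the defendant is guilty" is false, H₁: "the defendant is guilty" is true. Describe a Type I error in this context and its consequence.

Type I error: rejecting H₀ when it is true — concluding that the defendant is guilty when in fact it is not. Consequence: convicting an innocent person.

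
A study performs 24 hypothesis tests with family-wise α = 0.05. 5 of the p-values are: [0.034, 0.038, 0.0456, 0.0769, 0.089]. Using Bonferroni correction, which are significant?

Bonferroni α = 0.05/24 = 0.00208. None of the given p-values are significant.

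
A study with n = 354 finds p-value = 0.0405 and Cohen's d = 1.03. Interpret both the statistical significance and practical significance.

Statistically significant (p = 0.0405 < 0.05). Cohen's d = 1.03 indicates a large effect size. Both statistical and practical significance should be considered.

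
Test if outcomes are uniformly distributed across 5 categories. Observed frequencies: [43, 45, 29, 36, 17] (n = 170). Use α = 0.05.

Expected = 34 each. χ² = Σ(O-E)²/E = 15.294. df = 4, critical value = 9.488. Reject H₀.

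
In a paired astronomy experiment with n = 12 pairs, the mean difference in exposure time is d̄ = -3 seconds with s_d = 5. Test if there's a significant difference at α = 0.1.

t = d̄/(s_d/√n) = -3/(5/√12) = -2.078. df = 11, critical t = ±1.796. Reject H₀.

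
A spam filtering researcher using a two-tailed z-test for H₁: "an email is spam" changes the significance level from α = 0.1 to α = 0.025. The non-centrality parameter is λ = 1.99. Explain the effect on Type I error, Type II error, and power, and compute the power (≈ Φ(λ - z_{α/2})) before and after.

Decreasing α from 0.1 to 0.025:
• Type I error rate decreases (α is the Type I rate by definition).
• Critical value moves from z_{α/2} = 1.645 to 2.241, so power = Φ(λ - z_{α/2}) goes from Φ(1.99 - 1.645) = 0.635 to Φ(1.99 - 2.241) = 0.401.
• Type II error rate β = 1 - power therefore increases (0.365 → 0.599).
Appropriate when false positives are costly — here, a legitimate email is sent to the spam folder and the user misses it.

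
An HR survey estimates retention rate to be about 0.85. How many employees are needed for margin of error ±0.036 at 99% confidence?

n = z²p(1-p)/E² = 2.576²×0.85×0.15/0.036² = 652.8 → n = 653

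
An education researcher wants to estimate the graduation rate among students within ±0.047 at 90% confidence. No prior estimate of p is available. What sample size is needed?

Conservative approach: use p = 0.5 (maximizes p(1-p) = 0.25). n = z²(0.25)/E² = 1.645²×0.25/0.047² = 306.2 → n = 307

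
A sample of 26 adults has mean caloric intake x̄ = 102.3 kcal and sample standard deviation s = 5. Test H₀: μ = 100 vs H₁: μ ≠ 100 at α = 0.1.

t = (x̄ - μ₀)/(s/√n) = (102.3 - 100)/(5/√26) = 2.346. df = 25, critical t = ±1.708. Reject H₀.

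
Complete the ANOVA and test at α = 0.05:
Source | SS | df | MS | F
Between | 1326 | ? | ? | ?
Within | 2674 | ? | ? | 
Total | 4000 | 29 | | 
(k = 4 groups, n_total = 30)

df_between = 3, df_within = 26. MS_between = 442.0, MS_within = 102.85. F = 4.298, F_crit ≈ 2.975. Reject H₀.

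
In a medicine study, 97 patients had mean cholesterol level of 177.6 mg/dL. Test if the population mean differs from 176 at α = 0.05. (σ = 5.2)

z = (x̄ - μ₀)/(σ/√n) = (177.6 - 176)/(5.2/√97) = 3.03. Critical value: ±1.96. Since |3.03| > 1.96, Reject H₀.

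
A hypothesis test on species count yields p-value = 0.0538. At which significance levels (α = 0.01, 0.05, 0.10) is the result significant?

p = 0.0538. Significant at: α = 0.1.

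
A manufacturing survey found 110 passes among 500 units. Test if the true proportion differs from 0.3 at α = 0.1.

p̂ = 0.22, p₀ = 0.3. z = (p̂ - p₀)/√(p₀(1-p₀)/n) = -3.904. Critical: ±1.645. Reject H₀.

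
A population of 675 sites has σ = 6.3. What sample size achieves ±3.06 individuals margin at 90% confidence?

Without FPC: n₀ = (1.645×6.3/3.06)² = 11.47. With FPC: n = n₀N/(n₀+N-1) = 11.3 → n = 12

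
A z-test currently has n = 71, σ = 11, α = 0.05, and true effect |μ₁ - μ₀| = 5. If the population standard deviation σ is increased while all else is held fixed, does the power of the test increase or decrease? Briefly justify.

Power decreases: a larger σ inflates the standard error σ/√n, pulling the sampling distribution under H₁ back toward the critical value.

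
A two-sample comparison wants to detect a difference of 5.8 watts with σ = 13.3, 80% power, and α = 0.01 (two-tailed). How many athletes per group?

n per group = 2(z_α/2 + z_β)²σ²/d² = 2×(2.576 + 0.84)²×13.3²/5.8² = 122.7 → n = 123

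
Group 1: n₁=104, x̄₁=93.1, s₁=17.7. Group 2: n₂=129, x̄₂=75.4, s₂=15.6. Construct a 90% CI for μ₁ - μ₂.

Difference = 17.7. SE = √(17.7²/104 + 15.6²/129) = 2.213. CI = (14.06, 21.34)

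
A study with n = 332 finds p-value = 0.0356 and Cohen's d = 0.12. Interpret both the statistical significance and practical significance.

Statistically significant (p = 0.0356 < 0.05). Cohen's d = 0.12 indicates a very small effect size. Both statistical and practical significance should be considered.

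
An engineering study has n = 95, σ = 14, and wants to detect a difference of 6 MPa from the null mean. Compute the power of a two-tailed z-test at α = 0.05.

SE = σ/√n = 14/√95 = 1.436. Non-centrality λ = d/SE = 6/1.436 = 4.177. Power ≈ Φ(λ - z_{α/2}) = Φ(4.177 - 1.96) = Φ(2.217) = 0.987.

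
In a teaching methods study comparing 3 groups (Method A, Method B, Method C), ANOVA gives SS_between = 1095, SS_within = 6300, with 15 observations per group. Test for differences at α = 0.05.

df_between = 2, df_within = 42. F = MS_between/MS_within = 547.5/150.0 = 3.65. F_crit ≈ 3.22. Reject H₀. At least one mean differs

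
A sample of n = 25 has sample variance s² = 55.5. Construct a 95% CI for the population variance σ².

df = 24. χ²_{0.025} = 39.364, χ²_{0.975} = 12.401. CI for σ² = ((n-1)s²/χ²_{α/2}, (n-1)s²/χ²_{1-α/2}) = (24·55.5/39.364, 24·55.5/12.401) = (33.84, 107.41)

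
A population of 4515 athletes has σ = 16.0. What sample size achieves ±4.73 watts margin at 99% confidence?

Without FPC: n₀ = (2.576×16.0/4.73)² = 75.929. With FPC: n = n₀N/(n₀+N-1) = 74.7 → n = 75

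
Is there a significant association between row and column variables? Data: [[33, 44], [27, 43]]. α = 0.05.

χ² = 0.279. df = 1, critical = 3.841. Fail to reject H₀. No evidence of dependence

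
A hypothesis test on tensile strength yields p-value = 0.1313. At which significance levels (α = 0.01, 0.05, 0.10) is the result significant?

p = 0.1313. Not significant at any of the given levels.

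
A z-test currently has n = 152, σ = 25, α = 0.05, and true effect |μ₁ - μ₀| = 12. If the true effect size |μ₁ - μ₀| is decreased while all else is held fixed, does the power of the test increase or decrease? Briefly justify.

Power decreases: a smaller true effect decreases the non-centrality λ = |μ₁ - μ₀|/(σ/√n).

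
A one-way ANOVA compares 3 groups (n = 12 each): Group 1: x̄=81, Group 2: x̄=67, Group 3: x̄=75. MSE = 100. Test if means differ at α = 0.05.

Grand mean = 74.33. SS_between = 1184.0, MS_between = 592.0. F = 5.92, F_crit ≈ 3.285. Reject H₀.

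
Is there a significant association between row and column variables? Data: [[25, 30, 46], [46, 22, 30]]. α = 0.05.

χ² = 10.768. df = 2, critical = 5.991. Reject H₀. Variables are dependent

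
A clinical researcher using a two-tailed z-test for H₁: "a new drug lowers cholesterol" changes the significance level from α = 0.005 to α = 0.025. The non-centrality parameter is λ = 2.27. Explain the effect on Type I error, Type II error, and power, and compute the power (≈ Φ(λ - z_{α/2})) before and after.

Increasing α from 0.005 to 0.025:
• Type I error rate increases (α is the Type I rate by definition).
• Critical value moves from z_{α/2} = 2.807 to 2.241, so power = Φ(λ - z_{α/2}) goes from Φ(2.27 - 2.807) = 0.296 to Φ(2.27 - 2.241) = 0.512.
• Type II error rate β = 1 - power therefore decreases (0.704 → 0.488).
Appropriate when false negatives are costly — here, shelving an effective drug — patients miss out on a treatment that would have helped.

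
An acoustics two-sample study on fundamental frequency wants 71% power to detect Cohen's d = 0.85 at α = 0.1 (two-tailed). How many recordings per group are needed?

z_{α/2} = 1.645, z_β = Φ⁻¹(0.71) = 0.553. For large effect (d = 0.85): n per group = 2(z_{α/2} + z_β)²/d² = 2(1.645 + 0.553)²/0.85² = 13.4 → 14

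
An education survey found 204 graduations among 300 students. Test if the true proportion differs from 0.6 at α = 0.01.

p̂ = 0.68, p₀ = 0.6. z = (p̂ - p₀)/√(p₀(1-p₀)/n) = 2.828. Critical: ±2.576. Reject H₀.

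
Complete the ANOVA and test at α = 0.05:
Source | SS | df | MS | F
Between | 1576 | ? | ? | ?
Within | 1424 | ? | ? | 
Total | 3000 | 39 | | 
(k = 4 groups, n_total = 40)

df_between = 3, df_within = 36. MS_between = 525.33, MS_within = 39.56. F = 13.281, F_crit ≈ 2.866. Reject H₀.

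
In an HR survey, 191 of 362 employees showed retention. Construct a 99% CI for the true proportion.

p̂ = 0.528. CI = p̂ ± z*√(p̂(1-p̂)/n) = (0.46, 0.595)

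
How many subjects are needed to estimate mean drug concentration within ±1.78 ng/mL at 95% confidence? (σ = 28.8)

n = (z*σ/E)² = (1.96×28.8/1.78)² = 1005.7 → n = 1006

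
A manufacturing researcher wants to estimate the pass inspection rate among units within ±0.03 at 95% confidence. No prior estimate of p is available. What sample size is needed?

Conservative approach: use p = 0.5 (maximizes p(1-p) = 0.25). n = z²(0.25)/E² = 1.96²×0.25/0.03² = 1067.1 → n = 1068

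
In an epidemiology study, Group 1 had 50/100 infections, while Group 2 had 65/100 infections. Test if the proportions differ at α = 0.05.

p̂₁ = 0.5, p̂₂ = 0.65, pooled p̂ = 0.575. z = -2.146. Critical: ±1.96. Reject H₀.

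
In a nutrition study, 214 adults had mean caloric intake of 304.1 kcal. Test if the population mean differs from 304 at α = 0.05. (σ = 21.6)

z = (x̄ - μ₀)/(σ/√n) = (304.1 - 304)/(21.6/√214) = 0.068. Critical value: ±1.96. Since |0.068| ≤ 1.96, Fail to reject H₀.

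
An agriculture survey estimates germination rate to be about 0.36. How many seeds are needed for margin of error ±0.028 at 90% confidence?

n = z²p(1-p)/E² = 1.645²×0.36×0.64/0.028² = 795.2 → n = 796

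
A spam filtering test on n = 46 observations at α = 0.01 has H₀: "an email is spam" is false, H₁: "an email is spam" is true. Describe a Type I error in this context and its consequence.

Type I error: rejecting H₀ when it is true — concluding that an email is spam when in fact it is not. Consequence: a legitimate email is sent to the spam folder and the user misses it.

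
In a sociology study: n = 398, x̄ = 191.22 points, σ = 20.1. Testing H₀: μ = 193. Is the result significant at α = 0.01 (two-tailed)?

z = (191.22 - 193)/(20.1/√398) = -1.767. Since |z| ≤ 2.576, not significant at α = 0.01.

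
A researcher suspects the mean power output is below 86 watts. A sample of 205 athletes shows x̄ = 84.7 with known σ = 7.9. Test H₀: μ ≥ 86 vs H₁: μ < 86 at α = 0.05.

z = -2.356. Critical value: -1.645. Reject H₀.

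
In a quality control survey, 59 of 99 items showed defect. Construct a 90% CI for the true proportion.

p̂ = 0.596. CI = p̂ ± z*√(p̂(1-p̂)/n) = (0.515, 0.677)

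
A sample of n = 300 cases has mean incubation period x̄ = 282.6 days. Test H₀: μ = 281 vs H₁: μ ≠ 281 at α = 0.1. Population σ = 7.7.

z = (x̄ - μ₀)/(σ/√n) = (282.6 - 281)/(7.7/√300) = 3.599. Critical value: ±1.645. Since |3.599| > 1.645, Reject H₀.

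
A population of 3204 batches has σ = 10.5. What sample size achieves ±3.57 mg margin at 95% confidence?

Without FPC: n₀ = (1.96×10.5/3.57)² = 33.232. With FPC: n = n₀N/(n₀+N-1) = 32.9 → n = 33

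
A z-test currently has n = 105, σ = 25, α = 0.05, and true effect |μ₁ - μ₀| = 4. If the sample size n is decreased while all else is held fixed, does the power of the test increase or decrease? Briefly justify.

Power decreases: a smaller n inflates the standard error σ/√n, pulling the sampling distribution under H₁ back toward the critical value.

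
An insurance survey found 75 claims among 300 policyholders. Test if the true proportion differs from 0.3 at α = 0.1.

p̂ = 0.25, p₀ = 0.3. z = (p̂ - p₀)/√(p₀(1-p₀)/n) = -1.89. Critical: ±1.645. Reject H₀.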